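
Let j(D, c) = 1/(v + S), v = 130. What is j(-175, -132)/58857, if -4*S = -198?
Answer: 2/21129663 ≈ 9.4654e-8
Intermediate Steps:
S = 99/2 (S = -¼*(-198) = 99/2 ≈ 49.500)
j(D, c) = 2/359 (j(D, c) = 1/(130 + 99/2) = 1/(359/2) = 2/359)
j(-175, -132)/58857 = (2/359)/58857 = (2/359)*(1/58857) = 2/21129663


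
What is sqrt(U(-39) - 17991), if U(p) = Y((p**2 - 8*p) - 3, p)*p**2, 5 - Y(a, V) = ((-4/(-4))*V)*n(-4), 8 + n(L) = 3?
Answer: 3*I*sqrt(34109) ≈ 554.06*I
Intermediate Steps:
n(L) = -5 (n(L) = -8 + 3 = -5)
Y(a, V) = 5 + 5*V (Y(a, V) = 5 - (-4/(-4))*V*(-5) = 5 - (-4*(-1/4))*V*(-5) = 5 - 1*V*(-5) = 5 - V*(-5) = 5 - (-5)*V = 5 + 5*V)
U(p) = p**2*(5 + 5*p) (U(p) = (5 + 5*p)*p**2 = p**2*(5 + 5*p))
sqrt(U(-39) - 17991) = sqrt(5*(-39)**2*(1 - 39) - 17991) = sqrt(5*1521*(-38) - 17991) = sqrt(-288990 - 17991) = sqrt(-306981) = 3*I*sqrt(34109)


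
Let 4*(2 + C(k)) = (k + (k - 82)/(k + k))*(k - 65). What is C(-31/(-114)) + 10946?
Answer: 5386991677/402876 ≈ 13371.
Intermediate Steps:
C(k) = -2 + (-65 + k)*(k + (-82 + k)/(2*k))/4 (C(k) = -2 + ((k + (k - 82)/(k + k))*(k - 65))/4 = -2 + ((k + (-82 + k)/((2*k)))*(-65 + k))/4 = -2 + ((k + (-82 + k)*(1/(2*k)))*(-65 + k))/4 = -2 + ((k + (-82 + k)/(2*k))*(-65 + k))/4 = -2 + ((-65 + k)*(k + (-82 + k)/(2*k)))/4 = -2 + (-65 + k)*(k + (-82 + k)/(2*k))/4)
C(-31/(-114)) + 10946 = (5330 - (-31/(-114))*(163 - 2*(-31/(-114))² + 129*(-31/(-114))))/(8*((-31/(-114)))) + 10946 = (5330 - (-31*(-1/114))*(163 - 2*(-31*(-1/114))² + 129*(-31*(-1/114))))/(8*((-31*(-1/114)))) + 10946 = (5330 - 1*31/114*(163 - 2*(31/114)² + 129*(31/114)))/(8*(31/114)) + 10946 = (⅛)*(114/31)*(5330 - 1*31/114*(163 - 2*961/12996 + 1333/38)) + 10946 = (⅛)*(114/31)*(5330 - 1*31/114*(163 - 961/6498 + 1333/38)) + 10946 = (⅛)*(114/31)*(5330 - 1*31/114*643078/3249) + 10946 = (⅛)*(114/31)*(5330 - 9967709/185193) + 10946 = (⅛)*(114/31)*(977110981/185193) + 10946 = 977110981/402876 + 10946 = 5386991677/402876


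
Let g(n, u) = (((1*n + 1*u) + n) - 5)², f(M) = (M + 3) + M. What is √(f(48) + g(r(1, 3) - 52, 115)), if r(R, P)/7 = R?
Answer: √499 ≈ 22.338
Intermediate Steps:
r(R, P) = 7*R
f(M) = 3 + 2*M (f(M) = (3 + M) + M = 3 + 2*M)
g(n, u) = (-5 + u + 2*n)² (g(n, u) = (((n + u) + n) - 5)² = ((u + 2*n) - 5)² = (-5 + u + 2*n)²)
√(f(48) + g(r(1, 3) - 52, 115)) = √((3 + 2*48) + (-5 + 115 + 2*(7*1 - 52))²) = √((3 + 96) + (-5 + 115 + 2*(7 - 52))²) = √(99 + (-5 + 115 + 2*(-45))²) = √(99 + (-5 + 115 - 90)²) = √(99 + 20²) = √(99 + 400) = √499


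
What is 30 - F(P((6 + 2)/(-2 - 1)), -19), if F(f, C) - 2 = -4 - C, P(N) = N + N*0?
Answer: 13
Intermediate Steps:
P(N) = N (P(N) = N + 0 = N)
F(f, C) = -2 - C (F(f, C) = 2 + (-4 - C) = -2 - C)
30 - F(P((6 + 2)/(-2 - 1)), -19) = 30 - (-2 - 1*(-19)) = 30 - (-2 + 19) = 30 - 1*17 = 30 - 17 = 13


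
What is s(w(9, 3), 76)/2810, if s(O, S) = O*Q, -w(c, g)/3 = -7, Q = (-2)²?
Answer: 42/1405 ≈ 0.029893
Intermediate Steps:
Q = 4
w(c, g) = 21 (w(c, g) = -3*(-7) = 21)
s(O, S) = 4*O (s(O, S) = O*4 = 4*O)
s(w(9, 3), 76)/2810 = (4*21)/2810 = 84*(1/2810) = 42/1405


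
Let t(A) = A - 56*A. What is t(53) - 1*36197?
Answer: -39112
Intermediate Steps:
t(A) = -55*A
t(53) - 1*36197 = -55*53 - 1*36197 = -2915 - 36197 = -39112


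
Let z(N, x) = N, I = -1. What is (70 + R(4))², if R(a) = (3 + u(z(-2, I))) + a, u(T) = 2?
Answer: 6241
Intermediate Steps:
R(a) = 5 + a (R(a) = (3 + 2) + a = 5 + a)
(70 + R(4))² = (70 + (5 + 4))² = (70 + 9)² = 79² = 6241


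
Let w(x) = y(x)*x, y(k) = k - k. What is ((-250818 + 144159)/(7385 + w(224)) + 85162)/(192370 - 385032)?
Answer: -89830673/203258410 ≈ -0.44195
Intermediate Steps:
y(k) = 0
w(x) = 0 (w(x) = 0*x = 0)
((-250818 + 144159)/(7385 + w(224)) + 85162)/(192370 - 385032) = ((-250818 + 144159)/(7385 + 0) + 85162)/(192370 - 385032) = (-106659/7385 + 85162)/(-192662) = (-106659*1/7385 + 85162)*(-1/192662) = (-15237/1055 + 85162)*(-1/192662) = (89830673/1055)*(-1/192662) = -89830673/203258410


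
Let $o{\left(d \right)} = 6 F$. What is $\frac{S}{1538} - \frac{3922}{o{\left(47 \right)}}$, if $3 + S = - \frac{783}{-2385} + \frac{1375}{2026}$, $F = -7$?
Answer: $\frac{1619247433327}{17340473220} \approx 93.38$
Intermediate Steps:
$S = - \frac{1070033}{536890}$ ($S = -3 + \left(- \frac{783}{-2385} + \frac{1375}{2026}\right) = -3 + \left(\left(-783\right) \left(- \frac{1}{2385}\right) + 1375 \cdot \frac{1}{2026}\right) = -3 + \left(\frac{87}{265} + \frac{1375}{2026}\right) = -3 + \frac{540637}{536890} = - \frac{1070033}{536890} \approx -1.993$)
$o{\left(d \right)} = -42$ ($o{\left(d \right)} = 6 \left(-7\right) = -42$)
$\frac{S}{1538} - \frac{3922}{o{\left(47 \right)}} = - \frac{1070033}{536890 \cdot 1538} - \frac{3922}{-42} = \left(- \frac{1070033}{536890}\right) \frac{1}{1538} - - \frac{1961}{21} = - \frac{1070033}{825736820} + \frac{1961}{21} = \frac{1619247433327}{17340473220}$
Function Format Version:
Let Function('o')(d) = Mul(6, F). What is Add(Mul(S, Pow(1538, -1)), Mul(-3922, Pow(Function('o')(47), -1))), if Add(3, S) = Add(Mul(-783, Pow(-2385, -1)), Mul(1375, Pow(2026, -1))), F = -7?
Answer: Rational(1619247433327, 17340473220) ≈ 93.380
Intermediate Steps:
S = Rational(-1070033, 536890) (S = Add(-3, Add(Mul(-783, Pow(-2385, -1)), Mul(1375, Pow(2026, -1)))) = Add(-3, Add(Mul(-783, Rational(-1, 2385)), Mul(1375, Rational(1, 2026)))) = Add(-3, Add(Rational(87, 265), Rational(1375, 2026))) = Add(-3, Rational(540637, 536890)) = Rational(-1070033, 536890) ≈ -1.9930)
Function('o')(d) = -42 (Function('o')(d) = Mul(6, -7) = -42)
Add(Mul(S, Pow(1538, -1)), Mul(-3922, Pow(Function('o')(47), -1))) = Add(Mul(Rational(-1070033, 536890), Pow(1538, -1)), Mul(-3922, Pow(-42, -1))) = Add(Mul(Rational(-1070033, 536890), Rational(1, 1538)), Mul(-3922, Rational(-1, 42))) = Add(Rational(-1070033, 825736820), Rational(1961, 21)) = Rational(1619247433327, 17340473220)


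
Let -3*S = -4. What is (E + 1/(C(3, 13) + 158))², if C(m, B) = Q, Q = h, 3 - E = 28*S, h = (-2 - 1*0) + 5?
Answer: 274896400/233289 ≈ 1178.4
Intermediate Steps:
S = 4/3 (S = -⅓*(-4) = 4/3 ≈ 1.3333)
h = 3 (h = (-2 + 0) + 5 = -2 + 5 = 3)
E = -103/3 (E = 3 - 28*4/3 = 3 - 1*112/3 = 3 - 112/3 = -103/3 ≈ -34.333)
Q = 3
C(m, B) = 3
(E + 1/(C(3, 13) + 158))² = (-103/3 + 1/(3 + 158))² = (-103/3 + 1/161)² = (-16580/483)² = 274896400/233289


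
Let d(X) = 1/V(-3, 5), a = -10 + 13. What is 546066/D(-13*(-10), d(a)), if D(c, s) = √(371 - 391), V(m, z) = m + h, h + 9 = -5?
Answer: -273033*I*√5/5 ≈ -1.221e+5*I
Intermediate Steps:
h = -14 (h = -9 - 5 = -14)
V(m, z) = -14 + m (V(m, z) = m - 14 = -14 + m)
a = 3
d(X) = -1/17 (d(X) = 1/(-14 - 3) = 1/(-17) = -1/17)
D(c, s) = 2*I*√5 (D(c, s) = √(-20) = 2*I*√5)
546066/D(-13*(-10), d(a)) = 546066/((2*I*√5)) = 546066*(-I*√5/10) = -273033*I*√5/5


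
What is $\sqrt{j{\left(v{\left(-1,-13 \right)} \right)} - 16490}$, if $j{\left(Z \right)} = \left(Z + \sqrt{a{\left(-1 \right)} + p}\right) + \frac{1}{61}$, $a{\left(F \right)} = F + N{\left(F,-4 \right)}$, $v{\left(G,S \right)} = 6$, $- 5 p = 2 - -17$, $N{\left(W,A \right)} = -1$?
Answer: $\frac{\sqrt{-1533422575 + 18605 i \sqrt{145}}}{305} \approx 0.0093789 + 128.39 i$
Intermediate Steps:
$p = - \frac{19}{5}$ ($p = - \frac{2 - -17}{5} = - \frac{2 + 17}{5} = \left(- \frac{1}{5}\right) 19 = - \frac{19}{5} \approx -3.8$)
$a{\left(F \right)} = -1 + F$ ($a{\left(F \right)} = F - 1 = -1 + F$)
$j{\left(Z \right)} = \frac{1}{61} + Z + \frac{i \sqrt{145}}{5}$ ($j{\left(Z \right)} = \left(Z + \sqrt{\left(-1 - 1\right) - \frac{19}{5}}\right) + \frac{1}{61} = \left(Z + \sqrt{-2 - \frac{19}{5}}\right) + \frac{1}{61} = \left(Z + \sqrt{- \frac{29}{5}}\right) + \frac{1}{61} = \left(Z + \frac{i \sqrt{145}}{5}\right) + \frac{1}{61} = \frac{1}{61} + Z + \frac{i \sqrt{145}}{5}$)
$\sqrt{j{\left(v{\left(-1,-13 \right)} \right)} - 16490} = \sqrt{\left(\frac{1}{61} + 6 + \frac{i \sqrt{145}}{5}\right) - 16490} = \sqrt{\left(\frac{367}{61} + \frac{i \sqrt{145}}{5}\right) - 16490} = \sqrt{- \frac{1005523}{61} + \frac{i \sqrt{145}}{5}}$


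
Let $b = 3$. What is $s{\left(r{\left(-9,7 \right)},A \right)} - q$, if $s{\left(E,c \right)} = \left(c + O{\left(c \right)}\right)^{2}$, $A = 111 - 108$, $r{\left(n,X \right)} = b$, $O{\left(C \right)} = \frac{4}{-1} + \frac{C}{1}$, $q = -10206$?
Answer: $10210$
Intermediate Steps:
$O{\left(C \right)} = -4 + C$ ($O{\left(C \right)} = 4 \left(-1\right) + C 1 = -4 + C$)
$r{\left(n,X \right)} = 3$
$A = 3$ ($A = 111 - 108 = 3$)
$s{\left(E,c \right)} = \left(-4 + 2 c\right)^{2}$ ($s{\left(E,c \right)} = \left(c + \left(-4 + c\right)\right)^{2} = \left(-4 + 2 c\right)^{2}$)
$s{\left(r{\left(-9,7 \right)},A \right)} - q = 4 \left(-2 + 3\right)^{2} - -10206 = 4 \cdot 1^{2} + 10206 = 4 \cdot 1 + 10206 = 4 + 10206 = 10210$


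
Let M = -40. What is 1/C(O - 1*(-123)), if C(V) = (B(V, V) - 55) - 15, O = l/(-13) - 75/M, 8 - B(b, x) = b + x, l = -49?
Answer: -52/16603 ≈ -0.0031320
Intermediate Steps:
B(b, x) = 8 - b - x (B(b, x) = 8 - (b + x) = 8 + (-b - x) = 8 - b - x)
O = 587/104 (O = -49/(-13) - 75/(-40) = -49*(-1/13) - 75*(-1/40) = 49/13 + 15/8 = 587/104 ≈ 5.6442)
C(V) = -62 - 2*V (C(V) = ((8 - V - V) - 55) - 15 = ((8 - 2*V) - 55) - 15 = (-47 - 2*V) - 15 = -62 - 2*V)
1/C(O - 1*(-123)) = 1/(-62 - 2*(587/104 - 1*(-123))) = 1/(-62 - 2*(587/104 + 123)) = 1/(-62 - 2*13379/104) = 1/(-62 - 13379/52) = 1/(-16603/52) = -52/16603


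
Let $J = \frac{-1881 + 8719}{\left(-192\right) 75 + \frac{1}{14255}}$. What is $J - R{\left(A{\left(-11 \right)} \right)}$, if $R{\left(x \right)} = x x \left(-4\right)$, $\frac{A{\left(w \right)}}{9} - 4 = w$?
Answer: $\frac{3258800780434}{205271999} \approx 15876.0$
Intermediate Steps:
$A{\left(w \right)} = 36 + 9 w$
$J = - \frac{97475690}{205271999}$ ($J = \frac{6838}{-14400 + \frac{1}{14255}} = \frac{6838}{- \frac{205271999}{14255}} = 6838 \left(- \frac{14255}{205271999}\right) = - \frac{97475690}{205271999} \approx -0.47486$)
$R{\left(x \right)} = - 4 x^{2}$ ($R{\left(x \right)} = x^{2} \left(-4\right) = - 4 x^{2}$)
$J - R{\left(A{\left(-11 \right)} \right)} = - \frac{97475690}{205271999} - - 4 \left(36 + 9 \left(-11\right)\right)^{2} = - \frac{97475690}{205271999} - - 4 \left(36 - 99\right)^{2} = - \frac{97475690}{205271999} - - 4 \left(-63\right)^{2} = - \frac{97475690}{205271999} - \left(-4\right) 3969 = - \frac{97475690}{205271999} - -15876 = - \frac{97475690}{205271999} + 15876 = \frac{3258800780434}{205271999}$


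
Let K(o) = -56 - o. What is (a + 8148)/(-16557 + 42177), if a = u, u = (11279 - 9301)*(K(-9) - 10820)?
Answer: -10743389/12810 ≈ -838.67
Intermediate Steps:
u = -21494926 (u = (11279 - 9301)*((-56 - 1*(-9)) - 10820) = 1978*((-56 + 9) - 10820) = 1978*(-47 - 10820) = 1978*(-10867) = -21494926)
a = -21494926
(a + 8148)/(-16557 + 42177) = (-21494926 + 8148)/(-16557 + 42177) = -21486778/25620 = -21486778*1/25620 = -10743389/12810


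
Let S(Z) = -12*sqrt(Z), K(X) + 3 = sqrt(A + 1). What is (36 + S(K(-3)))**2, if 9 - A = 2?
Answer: 144*(3 - I*sqrt(3 - 2*sqrt(2)))**2 ≈ 1271.3 - 357.88*I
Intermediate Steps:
A = 7 (A = 9 - 1*2 = 9 - 2 = 7)
K(X) = -3 + 2*sqrt(2) (K(X) = -3 + sqrt(7 + 1) = -3 + sqrt(8) = -3 + 2*sqrt(2))
(36 + S(K(-3)))**2 = (36 - 12*sqrt(-3 + 2*sqrt(2)))**2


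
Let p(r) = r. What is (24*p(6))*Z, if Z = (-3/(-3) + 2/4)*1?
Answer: 216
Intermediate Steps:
Z = 3/2 (Z = (-3*(-1/3) + 2*(1/4))*1 = (1 + 1/2)*1 = (3/2)*1 = 3/2 ≈ 1.5000)
(24*p(6))*Z = (24*6)*(3/2) = 144*(3/2) = 216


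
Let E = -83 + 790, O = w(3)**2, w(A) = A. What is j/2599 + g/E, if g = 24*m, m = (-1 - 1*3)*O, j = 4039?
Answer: 610037/1837493 ≈ 0.33199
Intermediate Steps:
O = 9 (O = 3**2 = 9)
E = 707
m = -36 (m = (-1 - 1*3)*9 = (-1 - 3)*9 = -4*9 = -36)
g = -864 (g = 24*(-36) = -864)
j/2599 + g/E = 4039/2599 - 864/707 = 610037/1837493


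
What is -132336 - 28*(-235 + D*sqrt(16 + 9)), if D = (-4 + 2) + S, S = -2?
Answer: -125196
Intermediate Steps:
D = -4 (D = (-4 + 2) - 2 = -2 - 2 = -4)
-132336 - 28*(-235 + D*sqrt(16 + 9)) = -132336 - 28*(-235 - 4*sqrt(16 + 9)) = -132336 - 28*(-235 - 4*sqrt(25)) = -132336 - 28*(-235 - 4*5) = -132336 - 28*(-235 - 20) = -132336 - 28*(-255) = -132336 + 7140 = -125196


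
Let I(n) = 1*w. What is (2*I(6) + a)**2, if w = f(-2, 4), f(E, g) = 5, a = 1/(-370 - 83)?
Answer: 20511841/205209 ≈ 99.956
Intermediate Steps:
a = -1/453 (a = 1/(-453) = -1/453 ≈ -0.0022075)
w = 5
I(n) = 5 (I(n) = 1*5 = 5)
(2*I(6) + a)**2 = (2*5 - 1/453)**2 = (10 - 1/453)**2 = (4529/453)**2 = 20511841/205209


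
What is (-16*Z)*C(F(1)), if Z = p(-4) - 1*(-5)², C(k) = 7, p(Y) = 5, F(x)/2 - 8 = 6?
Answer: 2240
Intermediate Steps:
F(x) = 28 (F(x) = 16 + 2*6 = 16 + 12 = 28)
Z = -20 (Z = 5 - 1*(-5)² = 5 - 1*25 = 5 - 25 = -20)
(-16*Z)*C(F(1)) = -16*(-20)*7 = 320*7 = 2240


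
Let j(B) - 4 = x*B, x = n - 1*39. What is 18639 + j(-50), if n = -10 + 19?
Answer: 20143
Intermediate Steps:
n = 9
x = -30 (x = 9 - 1*39 = 9 - 39 = -30)
j(B) = 4 - 30*B
18639 + j(-50) = 18639 + (4 - 30*(-50)) = 18639 + (4 + 1500) = 18639 + 1504 = 20143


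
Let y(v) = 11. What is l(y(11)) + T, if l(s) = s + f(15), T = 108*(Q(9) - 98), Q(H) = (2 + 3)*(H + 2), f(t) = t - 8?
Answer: -4626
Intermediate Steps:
f(t) = -8 + t
Q(H) = 10 + 5*H (Q(H) = 5*(2 + H) = 10 + 5*H)
T = -4644 (T = 108*((10 + 5*9) - 98) = 108*((10 + 45) - 98) = 108*(55 - 98) = 108*(-43) = -4644)
l(s) = 7 + s (l(s) = s + (-8 + 15) = s + 7 = 7 + s)
l(y(11)) + T = (7 + 11) - 4644 = 18 - 4644 = -4626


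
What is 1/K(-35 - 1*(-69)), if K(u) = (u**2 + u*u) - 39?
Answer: 1/2273 ≈ 0.00043995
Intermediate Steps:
K(u) = -39 + 2*u**2 (K(u) = (u**2 + u**2) - 39 = 2*u**2 - 39 = -39 + 2*u**2)
1/K(-35 - 1*(-69)) = 1/(-39 + 2*(-35 - 1*(-69))**2) = 1/(-39 + 2*(-35 + 69)**2) = 1/(-39 + 2*34**2) = 1/(-39 + 2*1156) = 1/(-39 + 2312) = 1/2273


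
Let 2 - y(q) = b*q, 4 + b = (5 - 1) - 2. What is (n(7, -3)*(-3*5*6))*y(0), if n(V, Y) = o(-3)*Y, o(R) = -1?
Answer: -540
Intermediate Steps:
n(V, Y) = -Y
b = -2 (b = -4 + ((5 - 1) - 2) = -4 + (4 - 2) = -4 + 2 = -2)
y(q) = 2 + 2*q (y(q) = 2 - (-2)*q = 2 + 2*q)
(n(7, -3)*(-3*5*6))*y(0) = ((-1*(-3))*(-3*5*6))*(2 + 2*0) = (3*(-15*6))*(2 + 0) = (3*(-90))*2 = -270*2 = -540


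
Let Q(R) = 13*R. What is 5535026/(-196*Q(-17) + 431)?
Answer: 5535026/43747 ≈ 126.52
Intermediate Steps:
5535026/(-196*Q(-17) + 431) = 5535026/(-2548*(-17) + 431) = 5535026/(-196*(-221) + 431) = 5535026/(43316 + 431) = 5535026/43747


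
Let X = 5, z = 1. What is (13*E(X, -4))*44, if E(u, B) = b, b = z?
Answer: 572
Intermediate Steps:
b = 1
E(u, B) = 1
(13*E(X, -4))*44 = (13*1)*44 = 13*44 = 572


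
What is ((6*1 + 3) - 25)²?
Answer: 256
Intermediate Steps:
((6*1 + 3) - 25)² = ((6 + 3) - 25)² = (9 - 25)² = (-16)² = 256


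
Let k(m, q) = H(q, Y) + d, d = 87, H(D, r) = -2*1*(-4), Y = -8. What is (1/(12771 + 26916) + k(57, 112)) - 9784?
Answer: -384527342/39687 ≈ -9689.0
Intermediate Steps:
H(D, r) = 8 (H(D, r) = -2*(-4) = 8)
k(m, q) = 95 (k(m, q) = 8 + 87 = 95)
(1/(12771 + 26916) + k(57, 112)) - 9784 = (1/(12771 + 26916) + 95) - 9784 = (1/39687 + 95) - 9784 = 3770266/39687 - 9784 = -384527342/39687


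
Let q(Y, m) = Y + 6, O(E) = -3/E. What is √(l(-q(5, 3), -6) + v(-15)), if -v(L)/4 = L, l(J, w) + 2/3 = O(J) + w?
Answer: √58377/33 ≈ 7.3216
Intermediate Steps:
q(Y, m) = 6 + Y
l(J, w) = -⅔ + w - 3/J (l(J, w) = -⅔ + (-3/J + w) = -⅔ + (w - 3/J) = -⅔ + w - 3/J)
v(L) = -4*L
√(l(-q(5, 3), -6) + v(-15)) = √((-⅔ - 6 - 3*(-1/(6 + 5))) - 4*(-15)) = √((-⅔ - 6 - 3/((-1*11))) + 60) = √((-⅔ - 6 - 3/(-11)) + 60) = √((-⅔ - 6 - 3*(-1/11)) + 60) = √((-⅔ - 6 + 3/11) + 60) = √(-211/33 + 60) = √(1769/33) = √58377/33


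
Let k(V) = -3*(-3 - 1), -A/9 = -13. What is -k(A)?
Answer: -12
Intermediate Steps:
A = 117 (A = -9*(-13) = 117)
k(V) = 12 (k(V) = -3*(-4) = 12)
-k(A) = -1*12 = -12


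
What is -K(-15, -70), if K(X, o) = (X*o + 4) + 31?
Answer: -1085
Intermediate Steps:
K(X, o) = 35 + X*o (K(X, o) = (4 + X*o) + 31 = 35 + X*o)
-K(-15, -70) = -(35 - 15*(-70)) = -(35 + 1050) = -1*1085 = -1085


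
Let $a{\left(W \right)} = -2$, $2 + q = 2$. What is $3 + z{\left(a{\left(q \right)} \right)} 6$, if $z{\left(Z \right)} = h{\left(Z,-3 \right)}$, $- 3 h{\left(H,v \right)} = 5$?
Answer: $-7$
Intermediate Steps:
$h{\left(H,v \right)} = - \frac{5}{3}$ ($h{\left(H,v \right)} = \left(- \frac{1}{3}\right) 5 = - \frac{5}{3}$)
$q = 0$ ($q = -2 + 2 = 0$)
$z{\left(Z \right)} = - \frac{5}{3}$
$3 + z{\left(a{\left(q \right)} \right)} 6 = 3 - 10 = -7$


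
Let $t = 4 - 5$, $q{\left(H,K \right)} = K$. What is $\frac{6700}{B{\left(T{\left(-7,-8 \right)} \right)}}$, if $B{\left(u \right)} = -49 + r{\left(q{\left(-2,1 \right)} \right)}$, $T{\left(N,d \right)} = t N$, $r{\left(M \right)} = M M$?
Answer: $- \frac{1675}{12} \approx -139.58$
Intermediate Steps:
$t = -1$ ($t = 4 - 5 = -1$)
$r{\left(M \right)} = M^{2}$
$T{\left(N,d \right)} = - N$
$B{\left(u \right)} = -48$ ($B{\left(u \right)} = -49 + 1^{2} = -49 + 1 = -48$)
$\frac{6700}{B{\left(T{\left(-7,-8 \right)} \right)}} = \frac{6700}{-48} = 6700 \left(- \frac{1}{48}\right) = - \frac{1675}{12}$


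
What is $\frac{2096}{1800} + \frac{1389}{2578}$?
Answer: $\frac{987961}{580050} \approx 1.7032$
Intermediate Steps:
$\frac{2096}{1800} + \frac{1389}{2578} = 2096 \cdot \frac{1}{1800} + 1389 \cdot \frac{1}{2578} = \frac{262}{225} + \frac{1389}{2578} = \frac{987961}{580050}$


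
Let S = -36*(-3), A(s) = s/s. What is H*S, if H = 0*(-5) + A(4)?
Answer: 108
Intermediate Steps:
A(s) = 1
S = 108
H = 1 (H = 0*(-5) + 1 = 0 + 1 = 1)
H*S = 1*108 = 108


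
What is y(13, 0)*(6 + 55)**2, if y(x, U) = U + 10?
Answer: 37210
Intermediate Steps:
y(x, U) = 10 + U
y(13, 0)*(6 + 55)**2 = (10 + 0)*(6 + 55)**2 = 10*61**2 = 10*3721 = 37210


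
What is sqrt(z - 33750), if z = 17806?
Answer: 2*I*sqrt(3986) ≈ 126.27*I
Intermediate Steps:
sqrt(z - 33750) = sqrt(17806 - 33750) = sqrt(-15944) = 2*I*sqrt(3986)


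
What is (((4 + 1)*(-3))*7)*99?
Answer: -10395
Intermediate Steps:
(((4 + 1)*(-3))*7)*99 = ((5*(-3))*7)*99 = -15*7*99 = -105*99 = -10395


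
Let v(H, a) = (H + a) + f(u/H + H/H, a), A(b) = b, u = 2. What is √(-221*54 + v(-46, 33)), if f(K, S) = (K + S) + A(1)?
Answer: I*√6301471/23 ≈ 109.14*I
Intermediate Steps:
f(K, S) = 1 + K + S (f(K, S) = (K + S) + 1 = 1 + K + S)
v(H, a) = 2 + H + 2*a + 2/H (v(H, a) = (H + a) + (1 + (2/H + H/H) + a) = (H + a) + (1 + (2/H + 1) + a) = (H + a) + (1 + (1 + 2/H) + a) = (H + a) + (2 + a + 2/H) = 2 + H + 2*a + 2/H)
√(-221*54 + v(-46, 33)) = √(-221*54 + (2 - 46 + 2*33 + 2/(-46))) = √(-11934 + (2 - 46 + 66 + 2*(-1/46))) = √(-11934 + (2 - 46 + 66 - 1/23)) = √(-11934 + 505/23) = √(-273977/23) = I*√6301471/23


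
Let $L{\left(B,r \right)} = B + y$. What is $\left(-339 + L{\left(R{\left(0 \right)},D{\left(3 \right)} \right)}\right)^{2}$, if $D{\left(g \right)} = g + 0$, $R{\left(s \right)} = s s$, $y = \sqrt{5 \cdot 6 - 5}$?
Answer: $111556$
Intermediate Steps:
$y = 5$ ($y = \sqrt{30 - 5} = \sqrt{25} = 5$)
$R{\left(s \right)} = s^{2}$
$D{\left(g \right)} = g$
$L{\left(B,r \right)} = 5 + B$ ($L{\left(B,r \right)} = B + 5 = 5 + B$)
$\left(-339 + L{\left(R{\left(0 \right)},D{\left(3 \right)} \right)}\right)^{2} = \left(-339 + \left(5 + 0^{2}\right)\right)^{2} = \left(-339 + \left(5 + 0\right)\right)^{2} = \left(-339 + 5\right)^{2} = \left(-334\right)^{2} = 111556$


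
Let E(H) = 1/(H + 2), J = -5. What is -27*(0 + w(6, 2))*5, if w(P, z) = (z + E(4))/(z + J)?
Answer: 195/2 ≈ 97.500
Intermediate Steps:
E(H) = 1/(2 + H)
w(P, z) = (⅙ + z)/(-5 + z) (w(P, z) = (z + 1/(2 + 4))/(z - 5) = (z + 1/6)/(-5 + z) = (z + ⅙)/(-5 + z) = (⅙ + z)/(-5 + z))
-27*(0 + w(6, 2))*5 = -27*(0 + (⅙ + 2)/(-5 + 2))*5 = -27*(0 + (13/6)/(-3))*5 = -27*(0 - ⅓*13/6)*5 = -27*(0 - 13/18)*5 = -(-39)*5/2 = -27*(-65/18) = 195/2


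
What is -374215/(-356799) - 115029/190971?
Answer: 1126740022/2523639327 ≈ 0.44647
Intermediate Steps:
-374215/(-356799) - 115029/190971 = -374215*(-1/356799) - 115029*1/190971 = 374215/356799 - 12781/21219 = 1126740022/2523639327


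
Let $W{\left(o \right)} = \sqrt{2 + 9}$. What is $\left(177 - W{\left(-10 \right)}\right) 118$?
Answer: $20886 - 118 \sqrt{11} \approx 20495.0$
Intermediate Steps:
$W{\left(o \right)} = \sqrt{11}$
$\left(177 - W{\left(-10 \right)}\right) 118 = \left(177 - \sqrt{11}\right) 118 = 20886 - 118 \sqrt{11}$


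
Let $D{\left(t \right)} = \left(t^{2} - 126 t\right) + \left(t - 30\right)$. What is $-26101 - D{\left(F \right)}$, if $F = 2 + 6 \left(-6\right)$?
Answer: $-31477$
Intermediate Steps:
$F = -34$ ($F = 2 - 36 = -34$)
$D{\left(t \right)} = -30 + t^{2} - 125 t$ ($D{\left(t \right)} = \left(t^{2} - 126 t\right) + \left(t - 30\right) = \left(t^{2} - 126 t\right) + \left(-30 + t\right) = -30 + t^{2} - 125 t$)
$-26101 - D{\left(F \right)} = -26101 - \left(-30 + \left(-34\right)^{2} - -4250\right) = -26101 - \left(-30 + 1156 + 4250\right) = -26101 - 5376 = -31477$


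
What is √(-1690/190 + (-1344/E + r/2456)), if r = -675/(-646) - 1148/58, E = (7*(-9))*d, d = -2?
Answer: 7*I*√475569135500361/34508028 ≈ 4.4237*I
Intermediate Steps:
E = 126 (E = (7*(-9))*(-2) = -63*(-2) = 126)
r = -351229/18734 (r = -675*(-1/646) - 1148*1/58 = 675/646 - 574/29 = -351229/18734 ≈ -18.748)
√(-1690/190 + (-1344/E + r/2456)) = √(-1690/190 + (-1344/126 - 351229/18734/2456)) = √(-1690*1/190 + (-1344*1/126 - 351229/18734*1/2456)) = √(-169/19 + (-32/3 - 351229/46010704)) = √(-169/19 - 1473396215/138032112) = √(-2701155527/138032112) = 7*I*√475569135500361/34508028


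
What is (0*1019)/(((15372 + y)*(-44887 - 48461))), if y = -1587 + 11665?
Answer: 0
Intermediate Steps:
y = 10078
(0*1019)/(((15372 + y)*(-44887 - 48461))) = (0*1019)/(((15372 + 10078)*(-44887 - 48461))) = 0/((25450*(-93348))) = 0/(-2375706600) = 0*(-1/2375706600) = 0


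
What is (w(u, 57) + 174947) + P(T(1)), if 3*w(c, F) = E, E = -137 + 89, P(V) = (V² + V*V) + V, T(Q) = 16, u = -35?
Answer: 175459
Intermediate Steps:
P(V) = V + 2*V² (P(V) = (V² + V²) + V = 2*V² + V = V + 2*V²)
E = -48
w(c, F) = -16 (w(c, F) = (⅓)*(-48) = -16)
(w(u, 57) + 174947) + P(T(1)) = (-16 + 174947) + 16*(1 + 2*16) = 174931 + 16*(1 + 32) = 174931 + 16*33 = 174931 + 528 = 175459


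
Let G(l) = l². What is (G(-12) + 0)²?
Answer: 20736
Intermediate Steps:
(G(-12) + 0)² = ((-12)² + 0)² = (144 + 0)² = 144² = 20736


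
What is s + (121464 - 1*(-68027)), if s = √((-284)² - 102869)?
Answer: 189491 + I*√22213 ≈ 1.8949e+5 + 149.04*I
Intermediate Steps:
s = I*√22213 (s = √(80656 - 102869) = √(-22213) = I*√22213 ≈ 149.04*I)
s + (121464 - 1*(-68027)) = I*√22213 + (121464 - 1*(-68027)) = I*√22213 + (121464 + 68027) = I*√22213 + 189491 = 189491 + I*√22213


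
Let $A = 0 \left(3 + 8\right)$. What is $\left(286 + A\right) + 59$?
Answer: $345$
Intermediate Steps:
$A = 0$ ($A = 0 \cdot 11 = 0$)
$\left(286 + A\right) + 59 = \left(286 + 0\right) + 59 = 286 + 59 = 345$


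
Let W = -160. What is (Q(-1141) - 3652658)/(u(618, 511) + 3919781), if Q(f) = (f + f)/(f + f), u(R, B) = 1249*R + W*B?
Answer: -3652657/4609903 ≈ -0.79235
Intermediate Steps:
u(R, B) = -160*B + 1249*R (u(R, B) = 1249*R - 160*B = -160*B + 1249*R)
Q(f) = 1 (Q(f) = (2*f)/((2*f)) = (2*f)*(1/(2*f)) = 1)
(Q(-1141) - 3652658)/(u(618, 511) + 3919781) = (1 - 3652658)/((-160*511 + 1249*618) + 3919781) = -3652657/((-81760 + 771882) + 3919781) = -3652657/(690122 + 3919781) = -3652657/4609903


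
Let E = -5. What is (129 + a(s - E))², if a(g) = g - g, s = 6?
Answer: 16641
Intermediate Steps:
a(g) = 0
(129 + a(s - E))² = (129 + 0)² = 129² = 16641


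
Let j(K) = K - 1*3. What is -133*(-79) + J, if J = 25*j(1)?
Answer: 10457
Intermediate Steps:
j(K) = -3 + K (j(K) = K - 3 = -3 + K)
J = -50 (J = 25*(-3 + 1) = 25*(-2) = -50)
-133*(-79) + J = -133*(-79) - 50 = 10507 - 50 = 10457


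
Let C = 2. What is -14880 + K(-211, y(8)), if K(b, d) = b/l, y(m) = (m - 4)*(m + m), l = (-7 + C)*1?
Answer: -74189/5 ≈ -14838.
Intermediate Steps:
l = -5 (l = (-7 + 2)*1 = -5*1 = -5)
y(m) = 2*m*(-4 + m) (y(m) = (-4 + m)*(2*m) = 2*m*(-4 + m))
K(b, d) = -b/5 (K(b, d) = b/(-5) = b*(-1/5) = -b/5)
-14880 + K(-211, y(8)) = -14880 - 1/5*(-211) = -14880 + 211/5 = -74189/5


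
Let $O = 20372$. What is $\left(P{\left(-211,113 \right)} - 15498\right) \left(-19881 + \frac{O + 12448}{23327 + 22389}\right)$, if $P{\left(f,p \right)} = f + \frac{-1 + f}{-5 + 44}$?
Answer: $\frac{46416557021024}{148577} \approx 3.1241 \cdot 10^{8}$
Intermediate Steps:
$P{\left(f,p \right)} = - \frac{1}{39} + \frac{40 f}{39}$ ($P{\left(f,p \right)} = f + \frac{-1 + f}{39} = f + \left(-1 + f\right) \frac{1}{39} = f + \left(- \frac{1}{39} + \frac{f}{39}\right) = - \frac{1}{39} + \frac{40 f}{39}$)
$\left(P{\left(-211,113 \right)} - 15498\right) \left(-19881 + \frac{O + 12448}{23327 + 22389}\right) = \left(\left(- \frac{1}{39} + \frac{40}{39} \left(-211\right)\right) - 15498\right) \left(-19881 + \frac{20372 + 12448}{23327 + 22389}\right) = \left(\left(- \frac{1}{39} - \frac{8440}{39}\right) - 15498\right) \left(-19881 + \frac{32820}{45716}\right) = \left(- \frac{8441}{39} - 15498\right) \left(-19881 + 32820 \cdot \frac{1}{45716}\right) = - \frac{612863 \left(-19881 + \frac{8205}{11429}\right)}{39} = \left(- \frac{612863}{39}\right) \left(- \frac{227211744}{11429}\right) = \frac{46416557021024}{148577}$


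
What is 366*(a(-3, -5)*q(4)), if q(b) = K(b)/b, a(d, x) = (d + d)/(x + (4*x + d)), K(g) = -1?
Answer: -549/28 ≈ -19.607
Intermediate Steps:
a(d, x) = 2*d/(d + 5*x) (a(d, x) = (2*d)/(x + (d + 4*x)) = (2*d)/(d + 5*x) = 2*d/(d + 5*x))
q(b) = -1/b
366*(a(-3, -5)*q(4)) = 366*((2*(-3)/(-3 + 5*(-5)))*(-1/4)) = 366*((2*(-3)/(-3 - 25))*(-1*1/4)) = 366*((2*(-3)/(-28))*(-1/4)) = 366*((2*(-3)*(-1/28))*(-1/4)) = 366*((3/14)*(-1/4)) = 366*(-3/56) = -549/28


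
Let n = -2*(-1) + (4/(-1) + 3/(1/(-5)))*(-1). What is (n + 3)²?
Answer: 576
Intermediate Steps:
n = 21 (n = 2 + (4*(-1) + 3/(-⅕))*(-1) = 2 + (-4 + 3*(-5))*(-1) = 2 + (-4 - 15)*(-1) = 2 - 19*(-1) = 2 + 19 = 21)
(n + 3)² = (21 + 3)² = 24² = 576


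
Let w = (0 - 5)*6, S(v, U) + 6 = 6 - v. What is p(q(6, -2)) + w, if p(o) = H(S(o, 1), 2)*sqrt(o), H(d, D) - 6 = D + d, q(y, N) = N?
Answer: -30 + 10*I*sqrt(2) ≈ -30.0 + 14.142*I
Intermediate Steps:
S(v, U) = -v (S(v, U) = -6 + (6 - v) = -v)
H(d, D) = 6 + D + d (H(d, D) = 6 + (D + d) = 6 + D + d)
p(o) = sqrt(o)*(8 - o) (p(o) = (6 + 2 - o)*sqrt(o) = (8 - o)*sqrt(o) = sqrt(o)*(8 - o))
w = -30 (w = -5*6 = -30)
p(q(6, -2)) + w = sqrt(-2)*(8 - 1*(-2)) - 30 = (I*sqrt(2))*(8 + 2) - 30 = (I*sqrt(2))*10 - 30 = 10*I*sqrt(2) - 30 = -30 + 10*I*sqrt(2)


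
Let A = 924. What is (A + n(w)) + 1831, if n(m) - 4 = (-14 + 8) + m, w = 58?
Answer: 2811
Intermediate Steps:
n(m) = -2 + m (n(m) = 4 + ((-14 + 8) + m) = 4 + (-6 + m) = -2 + m)
(A + n(w)) + 1831 = (924 + (-2 + 58)) + 1831 = (924 + 56) + 1831 = 980 + 1831 = 2811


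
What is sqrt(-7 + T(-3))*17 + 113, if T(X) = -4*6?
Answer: 113 + 17*I*sqrt(31) ≈ 113.0 + 94.652*I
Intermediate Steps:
T(X) = -24
sqrt(-7 + T(-3))*17 + 113 = sqrt(-7 - 24)*17 + 113 = sqrt(-31)*17 + 113 = (I*sqrt(31))*17 + 113 = 17*I*sqrt(31) + 113 = 113 + 17*I*sqrt(31)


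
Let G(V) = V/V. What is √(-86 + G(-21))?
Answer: I*√85 ≈ 9.2195*I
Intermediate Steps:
G(V) = 1
√(-86 + G(-21)) = √(-86 + 1) = √(-85) = I*√85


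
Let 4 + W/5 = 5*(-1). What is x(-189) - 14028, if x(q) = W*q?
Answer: -5523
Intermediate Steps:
W = -45 (W = -20 + 5*(5*(-1)) = -20 + 5*(-5) = -20 - 25 = -45)
x(q) = -45*q
x(-189) - 14028 = -45*(-189) - 14028 = 8505 - 14028 = -5523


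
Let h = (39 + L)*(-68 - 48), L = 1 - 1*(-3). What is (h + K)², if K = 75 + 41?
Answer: 23736384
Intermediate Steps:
L = 4 (L = 1 + 3 = 4)
h = -4988 (h = (39 + 4)*(-68 - 48) = 43*(-116) = -4988)
K = 116
(h + K)² = (-4988 + 116)² = (-4872)² = 23736384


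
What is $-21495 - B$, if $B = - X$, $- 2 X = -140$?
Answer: $-21425$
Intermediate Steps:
$X = 70$ ($X = \left(- \frac{1}{2}\right) \left(-140\right) = 70$)
$B = -70$ ($B = \left(-1\right) 70 = -70$)
$-21495 - B = -21495 - -70 = -21495 + 70 = -21425$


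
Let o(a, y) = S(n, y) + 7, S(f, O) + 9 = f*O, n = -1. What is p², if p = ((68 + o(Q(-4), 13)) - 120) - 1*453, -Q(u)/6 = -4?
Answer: 270400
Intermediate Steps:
Q(u) = 24 (Q(u) = -6*(-4) = 24)
S(f, O) = -9 + O*f (S(f, O) = -9 + f*O = -9 + O*f)
o(a, y) = -2 - y (o(a, y) = (-9 + y*(-1)) + 7 = (-9 - y) + 7 = -2 - y)
p = -520 (p = ((68 + (-2 - 1*13)) - 120) - 1*453 = ((68 + (-2 - 13)) - 120) - 453 = ((68 - 15) - 120) - 453 = (53 - 120) - 453 = -67 - 453 = -520)
p² = (-520)² = 270400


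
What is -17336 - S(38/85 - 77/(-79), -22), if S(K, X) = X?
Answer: -17314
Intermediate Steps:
-17336 - S(38/85 - 77/(-79), -22) = -17336 - 1*(-22) = -17336 + 22 = -17314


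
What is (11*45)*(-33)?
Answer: -16335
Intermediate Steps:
(11*45)*(-33) = 495*(-33) = -16335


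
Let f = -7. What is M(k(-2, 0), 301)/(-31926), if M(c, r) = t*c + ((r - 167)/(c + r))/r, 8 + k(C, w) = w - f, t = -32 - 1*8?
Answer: -1806067/1441458900 ≈ -0.0012529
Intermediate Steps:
t = -40 (t = -32 - 8 = -40)
k(C, w) = -1 + w (k(C, w) = -8 + (w - 1*(-7)) = -8 + (w + 7) = -8 + (7 + w) = -1 + w)
M(c, r) = -40*c + (-167 + r)/(r*(c + r)) (M(c, r) = -40*c + ((r - 167)/(c + r))/r = -40*c + ((-167 + r)/(c + r))/r = -40*c + (-167 + r)/(r*(c + r)))
M(k(-2, 0), 301)/(-31926) = ((-167 + 301 - 40*(-1 + 0)*301² - 40*301*(-1 + 0)²)/(301*((-1 + 0) + 301)))/(-31926) = ((-167 + 301 - 40*(-1)*90601 - 40*301*(-1)²)/(301*(-1 + 301)))*(-1/31926) = ((1/301)*(-167 + 301 + 3624040 - 40*301*1)/300)*(-1/31926) = ((1/301)*(1/300)*(-167 + 301 + 3624040 - 12040))*(-1/31926) = ((1/301)*(1/300)*3612134)*(-1/31926) = (1806067/45150)*(-1/31926) = -1806067/1441458900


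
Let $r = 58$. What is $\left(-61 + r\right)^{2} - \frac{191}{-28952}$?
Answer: $\frac{260759}{28952} \approx 9.0066$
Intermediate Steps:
$\left(-61 + r\right)^{2} - \frac{191}{-28952} = \left(-61 + 58\right)^{2} - \frac{191}{-28952} = \left(-3\right)^{2} - - \frac{191}{28952} = 9 + \frac{191}{28952} = \frac{260759}{28952}$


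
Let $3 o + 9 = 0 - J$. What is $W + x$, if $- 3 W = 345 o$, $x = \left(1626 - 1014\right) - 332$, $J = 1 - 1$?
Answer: $625$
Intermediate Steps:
$J = 0$ ($J = 1 - 1 = 0$)
$o = -3$ ($o = -3 + \frac{0 - 0}{3} = -3 + \frac{0 + 0}{3} = -3 + \frac{1}{3} \cdot 0 = -3 + 0 = -3$)
$x = 280$ ($x = 612 - 332 = 280$)
$W = 345$ ($W = - \frac{345 \left(-3\right)}{3} = \left(- \frac{1}{3}\right) \left(-1035\right) = 345$)
$W + x = 345 + 280 = 625$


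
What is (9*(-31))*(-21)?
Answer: 5859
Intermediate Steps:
(9*(-31))*(-21) = -279*(-21) = 5859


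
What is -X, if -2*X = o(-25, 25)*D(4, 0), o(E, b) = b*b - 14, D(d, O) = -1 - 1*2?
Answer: -1833/2 ≈ -916.50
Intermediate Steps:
D(d, O) = -3 (D(d, O) = -1 - 2 = -3)
o(E, b) = -14 + b² (o(E, b) = b² - 14 = -14 + b²)
X = 1833/2 (X = -(-14 + 25²)*(-3)/2 = -(-14 + 625)*(-3)/2 = -611*(-3)/2 = -½*(-1833) = 1833/2 ≈ 916.50)
-X = -1*1833/2 = -1833/2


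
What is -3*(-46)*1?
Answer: 138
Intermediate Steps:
-3*(-46)*1 = 138*1 = 138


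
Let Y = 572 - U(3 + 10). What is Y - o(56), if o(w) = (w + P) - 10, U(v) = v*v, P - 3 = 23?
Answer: 331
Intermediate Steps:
P = 26 (P = 3 + 23 = 26)
U(v) = v**2
o(w) = 16 + w (o(w) = (w + 26) - 10 = (26 + w) - 10 = 16 + w)
Y = 403 (Y = 572 - (3 + 10)**2 = 572 - 1*13**2 = 572 - 1*169 = 572 - 169 = 403)
Y - o(56) = 403 - (16 + 56) = 403 - 1*72 = 403 - 72 = 331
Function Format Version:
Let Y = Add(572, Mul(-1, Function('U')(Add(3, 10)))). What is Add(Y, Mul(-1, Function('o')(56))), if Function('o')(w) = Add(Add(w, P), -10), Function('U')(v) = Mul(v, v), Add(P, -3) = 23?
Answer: 331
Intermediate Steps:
P = 26 (P = Add(3, 23) = 26)
Function('U')(v) = Pow(v, 2)
Function('o')(w) = Add(16, w) (Function('o')(w) = Add(Add(w, 26), -10) = Add(Add(26, w), -10) = Add(16, w))
Y = 403 (Y = Add(572, Mul(-1, Pow(Add(3, 10), 2))) = Add(572, Mul(-1, Pow(13, 2))) = Add(572, Mul(-1, 169)) = Add(572, -169) = 403)
Add(Y, Mul(-1, Function('o')(56))) = Add(403, Mul(-1, Add(16, 56))) = Add(403, Mul(-1, 72)) = Add(403, -72) = 331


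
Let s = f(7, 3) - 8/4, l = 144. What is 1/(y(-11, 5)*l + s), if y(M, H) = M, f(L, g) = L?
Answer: -1/1579 ≈ -0.00063331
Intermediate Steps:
s = 5 (s = 7 - 8/4 = 7 - 1*2 = 7 - 2 = 5)
1/(y(-11, 5)*l + s) = 1/(-11*144 + 5) = 1/(-1584 + 5) = 1/(-1579) = -1/1579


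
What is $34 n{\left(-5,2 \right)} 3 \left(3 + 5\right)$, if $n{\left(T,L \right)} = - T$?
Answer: $4080$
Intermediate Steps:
$34 n{\left(-5,2 \right)} 3 \left(3 + 5\right) = 34 \left(\left(-1\right) \left(-5\right)\right) 3 \left(3 + 5\right) = 34 \cdot 5 \cdot 3 \cdot 8 = 170 \cdot 24 = 4080$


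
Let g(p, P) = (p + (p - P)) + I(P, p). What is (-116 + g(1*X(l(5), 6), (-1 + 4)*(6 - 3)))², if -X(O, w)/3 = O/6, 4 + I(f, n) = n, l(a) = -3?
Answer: 62001/4 ≈ 15500.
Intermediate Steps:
I(f, n) = -4 + n
X(O, w) = -O/2 (X(O, w) = -3*O/6 = -O/2)
g(p, P) = -4 - P + 3*p (g(p, P) = (p + (p - P)) + (-4 + p) = (-P + 2*p) + (-4 + p) = -4 - P + 3*p)
(-116 + g(1*X(l(5), 6), (-1 + 4)*(6 - 3)))² = (-116 + (-4 - (-1 + 4)*(6 - 3) + 3*(1*(-½*(-3)))))² = (-116 + (-4 - 3*3 + 3*(1*(3/2))))² = (-116 + (-4 - 1*9 + 3*(3/2)))² = (-116 + (-4 - 9 + 9/2))² = (-116 - 17/2)² = (-249/2)² = 62001/4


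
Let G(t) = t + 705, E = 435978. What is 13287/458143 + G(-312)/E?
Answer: 1990963295/66580089618 ≈ 0.029903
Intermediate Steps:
G(t) = 705 + t
13287/458143 + G(-312)/E = 13287/458143 + (705 - 312)/435978 = 13287*(1/458143) + 393*(1/435978) = 13287/458143 + 131/145326 = 1990963295/66580089618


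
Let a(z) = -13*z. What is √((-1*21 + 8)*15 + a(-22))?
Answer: √91 ≈ 9.5394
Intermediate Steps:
√((-1*21 + 8)*15 + a(-22)) = √((-1*21 + 8)*15 - 13*(-22)) = √((-21 + 8)*15 + 286) = √(-13*15 + 286) = √(-195 + 286) = √91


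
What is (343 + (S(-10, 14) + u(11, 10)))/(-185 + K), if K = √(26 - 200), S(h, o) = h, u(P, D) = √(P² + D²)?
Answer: -61605/34399 - 185*√221/34399 - 333*I*√174/34399 - I*√38454/34399 ≈ -1.8708 - 0.1334*I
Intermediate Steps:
u(P, D) = √(D² + P²)
K = I*√174 (K = √(-174) = I*√174 ≈ 13.191*I)
(343 + (S(-10, 14) + u(11, 10)))/(-185 + K) = (343 + (-10 + √(10² + 11²)))/(-185 + I*√174) = (343 + (-10 + √(100 + 121)))/(-185 + I*√174) = (343 + (-10 + √221))/(-185 + I*√174) = (333 + √221)/(-185 + I*√174)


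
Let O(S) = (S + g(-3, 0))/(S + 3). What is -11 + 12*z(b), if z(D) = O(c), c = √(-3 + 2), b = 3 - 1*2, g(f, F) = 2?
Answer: -13/5 + 6*I/5 ≈ -2.6 + 1.2*I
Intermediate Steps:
b = 1 (b = 3 - 2 = 1)
c = I (c = √(-1) = I ≈ 1.0*I)
O(S) = (2 + S)/(3 + S) (O(S) = (S + 2)/(S + 3) = (2 + S)/(3 + S))
z(D) = (2 + I)*(3 - I)/10 (z(D) = (2 + I)/(3 + I) = ((3 - I)/10)*(2 + I) = (2 + I)*(3 - I)/10)
-11 + 12*z(b) = -11 + 12*(7/10 + I/10) = -11 + (42/5 + 6*I/5) = -13/5 + 6*I/5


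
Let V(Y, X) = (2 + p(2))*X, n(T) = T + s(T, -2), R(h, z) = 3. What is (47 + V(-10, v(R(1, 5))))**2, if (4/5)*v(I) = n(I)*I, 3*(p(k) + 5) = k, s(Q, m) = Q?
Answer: 121/4 ≈ 30.250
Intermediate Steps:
p(k) = -5 + k/3
n(T) = 2*T (n(T) = T + T = 2*T)
v(I) = 5*I**2/2 (v(I) = 5*((2*I)*I)/4 = 5*(2*I**2)/4 = 5*I**2/2)
V(Y, X) = -7*X/3 (V(Y, X) = (2 + (-5 + (1/3)*2))*X = (2 + (-5 + 2/3))*X = (2 - 13/3)*X = -7*X/3)
(47 + V(-10, v(R(1, 5))))**2 = (47 - 35*3**2/6)**2 = (47 - 35*9/6)**2 = (47 - 7/3*45/2)**2 = (47 - 105/2)**2 = (-11/2)**2 = 121/4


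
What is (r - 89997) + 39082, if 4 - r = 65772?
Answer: -116683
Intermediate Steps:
r = -65768 (r = 4 - 1*65772 = 4 - 65772 = -65768)
(r - 89997) + 39082 = (-65768 - 89997) + 39082 = -155765 + 39082 = -116683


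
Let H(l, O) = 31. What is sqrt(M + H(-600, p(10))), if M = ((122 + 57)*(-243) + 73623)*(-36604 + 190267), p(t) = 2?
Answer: sqrt(4629251569) ≈ 68039.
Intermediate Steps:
M = 4629251538 (M = (179*(-243) + 73623)*153663 = (-43497 + 73623)*153663 = 30126*153663 = 4629251538)
sqrt(M + H(-600, p(10))) = sqrt(4629251538 + 31) = sqrt(4629251569)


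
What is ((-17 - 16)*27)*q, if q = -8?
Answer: 7128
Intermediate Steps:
((-17 - 16)*27)*q = ((-17 - 16)*27)*(-8) = -33*27*(-8) = -891*(-8) = 7128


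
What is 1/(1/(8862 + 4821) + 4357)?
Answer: 13683/59616832 ≈ 0.00022952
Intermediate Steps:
1/(1/(8862 + 4821) + 4357) = 1/(1/13683 + 4357) = 1/(59616832/13683) = 13683/59616832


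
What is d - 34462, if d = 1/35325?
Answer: -1217370149/35325 ≈ -34462.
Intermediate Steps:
d = 1/35325 ≈ 2.8309e-5
d - 34462 = 1/35325 - 34462 = -1217370149/35325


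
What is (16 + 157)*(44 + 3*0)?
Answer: 7612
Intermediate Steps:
(16 + 157)*(44 + 3*0) = 173*(44 + 0) = 173*44 = 7612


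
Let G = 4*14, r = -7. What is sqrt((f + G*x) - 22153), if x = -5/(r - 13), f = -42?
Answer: I*sqrt(22181) ≈ 148.93*I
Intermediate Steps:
x = 1/4 (x = -5/(-7 - 13) = -5/(-20) = -5*(-1/20) = 1/4 ≈ 0.25000)
G = 56
sqrt((f + G*x) - 22153) = sqrt((-42 + 56*(1/4)) - 22153) = sqrt((-42 + 14) - 22153) = sqrt(-28 - 22153) = sqrt(-22181) = I*sqrt(22181)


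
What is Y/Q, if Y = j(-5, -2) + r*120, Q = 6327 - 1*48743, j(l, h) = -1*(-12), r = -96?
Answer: 2877/10604 ≈ 0.27131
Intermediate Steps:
j(l, h) = 12
Q = -42416 (Q = 6327 - 48743 = -42416)
Y = -11508 (Y = 12 - 96*120 = 12 - 11520 = -11508)
Y/Q = -11508/(-42416) = -11508*(-1/42416) = 2877/10604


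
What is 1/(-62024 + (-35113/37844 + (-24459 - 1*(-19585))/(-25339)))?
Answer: -958929116/59477324767435 ≈ -1.6123e-5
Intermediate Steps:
1/(-62024 + (-35113/37844 + (-24459 - 1*(-19585))/(-25339))) = 1/(-62024 + (-35113*1/37844 + (-24459 + 19585)*(-1/25339))) = 1/(-62024 + (-35113/37844 - 4874*(-1/25339))) = 1/(-62024 + (-35113/37844 + 4874/25339)) = 1/(-62024 - 705276651/958929116) = 1/(-59477324767435/958929116) = -958929116/59477324767435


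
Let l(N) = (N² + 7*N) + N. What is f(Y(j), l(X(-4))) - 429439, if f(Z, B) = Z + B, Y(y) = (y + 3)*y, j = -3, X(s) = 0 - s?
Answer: -429391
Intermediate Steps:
X(s) = -s
l(N) = N² + 8*N
Y(y) = y*(3 + y) (Y(y) = (3 + y)*y = y*(3 + y))
f(Z, B) = B + Z
f(Y(j), l(X(-4))) - 429439 = ((-1*(-4))*(8 - 1*(-4)) - 3*(3 - 3)) - 429439 = (4*(8 + 4) - 3*0) - 429439 = (4*12 + 0) - 429439 = (48 + 0) - 429439 = 48 - 429439 = -429391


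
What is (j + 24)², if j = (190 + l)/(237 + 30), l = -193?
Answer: 4558225/7921 ≈ 575.46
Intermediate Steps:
j = -1/89 (j = (190 - 193)/(237 + 30) = -3/267 = -3*1/267 = -1/89 ≈ -0.011236)
(j + 24)² = (-1/89 + 24)² = (2135/89)² = 4558225/7921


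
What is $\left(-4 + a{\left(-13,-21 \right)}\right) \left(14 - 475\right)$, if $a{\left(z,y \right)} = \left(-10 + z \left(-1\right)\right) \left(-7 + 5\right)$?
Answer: $4610$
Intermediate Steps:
$a{\left(z,y \right)} = 20 + 2 z$ ($a{\left(z,y \right)} = \left(-10 - z\right) \left(-2\right) = 20 + 2 z$)
$\left(-4 + a{\left(-13,-21 \right)}\right) \left(14 - 475\right) = \left(-4 + \left(20 + 2 \left(-13\right)\right)\right) \left(14 - 475\right) = \left(-4 + \left(20 - 26\right)\right) \left(-461\right) = \left(-4 - 6\right) \left(-461\right) = \left(-10\right) \left(-461\right) = 4610$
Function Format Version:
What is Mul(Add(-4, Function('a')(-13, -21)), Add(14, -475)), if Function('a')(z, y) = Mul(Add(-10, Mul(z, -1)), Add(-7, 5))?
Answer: 4610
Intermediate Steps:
Function('a')(z, y) = Add(20, Mul(2, z)) (Function('a')(z, y) = Mul(Add(-10, Mul(-1, z)), -2) = Add(20, Mul(2, z)))
Mul(Add(-4, Function('a')(-13, -21)), Add(14, -475)) = Mul(Add(-4, Add(20, Mul(2, -13))), Add(14, -475)) = Mul(Add(-4, Add(20, -26)), -461) = Mul(Add(-4, -6), -461) = Mul(-10, -461) = 4610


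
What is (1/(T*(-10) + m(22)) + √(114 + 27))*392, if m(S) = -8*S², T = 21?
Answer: -196/2041 + 392*√141 ≈ 4654.6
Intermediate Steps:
(1/(T*(-10) + m(22)) + √(114 + 27))*392 = (1/(21*(-10) - 8*22²) + √(114 + 27))*392 = (1/(-210 - 8*484) + √141)*392 = (1/(-210 - 3872) + √141)*392 = (1/(-4082) + √141)*392 = (-1/4082 + √141)*392 = -196/2041 + 392*√141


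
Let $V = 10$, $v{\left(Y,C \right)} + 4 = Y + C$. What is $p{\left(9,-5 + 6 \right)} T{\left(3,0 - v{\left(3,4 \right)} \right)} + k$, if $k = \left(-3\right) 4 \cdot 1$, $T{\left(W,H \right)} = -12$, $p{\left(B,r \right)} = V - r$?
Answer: $-120$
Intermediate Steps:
$v{\left(Y,C \right)} = -4 + C + Y$ ($v{\left(Y,C \right)} = -4 + \left(Y + C\right) = -4 + \left(C + Y\right) = -4 + C + Y$)
$p{\left(B,r \right)} = 10 - r$
$k = -12$ ($k = \left(-12\right) 1 = -12$)
$p{\left(9,-5 + 6 \right)} T{\left(3,0 - v{\left(3,4 \right)} \right)} + k = \left(10 - \left(-5 + 6\right)\right) \left(-12\right) - 12 = \left(10 - 1\right) \left(-12\right) - 12 = 9 \left(-12\right) - 12 = -108 - 12 = -120$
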